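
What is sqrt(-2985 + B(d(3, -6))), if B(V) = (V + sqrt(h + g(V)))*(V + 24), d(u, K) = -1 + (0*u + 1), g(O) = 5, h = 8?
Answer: sqrt(-2985 + 24*sqrt(13)) ≈ 53.837*I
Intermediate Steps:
d(u, K) = 0 (d(u, K) = -1 + (0 + 1) = -1 + 1 = 0)
B(V) = (24 + V)*(V + sqrt(13)) (B(V) = (V + sqrt(8 + 5))*(V + 24) = (V + sqrt(13))*(24 + V) = (24 + V)*(V + sqrt(13)))
sqrt(-2985 + B(d(3, -6))) = sqrt(-2985 + (0**2 + 24*0 + 24*sqrt(13) + 0*sqrt(13))) = sqrt(-2985 + (0 + 0 + 24*sqrt(13) + 0)) = sqrt(-2985 + 24*sqrt(13))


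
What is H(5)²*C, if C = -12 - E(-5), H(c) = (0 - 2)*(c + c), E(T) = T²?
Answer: -14800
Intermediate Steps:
H(c) = -4*c
C = -37 (C = -12 - 1*(-5)² = -12 - 1*25 = -12 - 25 = -37)
H(5)²*C = (-4*5)²*(-37) = (-20)²*(-37) = 400*(-37) = -14800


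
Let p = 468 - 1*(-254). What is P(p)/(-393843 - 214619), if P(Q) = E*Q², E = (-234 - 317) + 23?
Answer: 137618976/304231 ≈ 452.35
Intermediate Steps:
E = -528 (E = -551 + 23 = -528)
p = 722 (p = 468 + 254 = 722)
P(Q) = -528*Q²
P(p)/(-393843 - 214619) = (-528*722²)/(-393843 - 214619) = -528*521284/(-608462) = -275237952*(-1/608462) = 137618976/304231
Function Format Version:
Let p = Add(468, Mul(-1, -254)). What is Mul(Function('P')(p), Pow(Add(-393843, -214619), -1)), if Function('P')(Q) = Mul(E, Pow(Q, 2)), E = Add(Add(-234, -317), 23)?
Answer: Rational(137618976, 304231) ≈ 452.35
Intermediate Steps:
E = -528 (E = Add(-551, 23) = -528)
p = 722 (p = Add(468, 254) = 722)
Function('P')(Q) = Mul(-528, Pow(Q, 2))
Mul(Function('P')(p), Pow(Add(-393843, -214619), -1)) = Mul(Mul(-528, Pow(722, 2)), Pow(Add(-393843, -214619), -1)) = Mul(Mul(-528, 521284), Pow(-608462, -1)) = Mul(-275237952, Rational(-1, 608462)) = Rational(137618976, 304231)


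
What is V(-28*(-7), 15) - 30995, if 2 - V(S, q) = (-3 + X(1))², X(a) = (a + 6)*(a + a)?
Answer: -31114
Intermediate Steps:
X(a) = 2*a*(6 + a) (X(a) = (6 + a)*(2*a) = 2*a*(6 + a))
V(S, q) = -119 (V(S, q) = 2 - (-3 + 2*1*(6 + 1))² = 2 - (-3 + 2*1*7)² = 2 - (-3 + 14)² = 2 - 1*11² = 2 - 1*121 = 2 - 121 = -119)
V(-28*(-7), 15) - 30995 = -119 - 30995 = -31114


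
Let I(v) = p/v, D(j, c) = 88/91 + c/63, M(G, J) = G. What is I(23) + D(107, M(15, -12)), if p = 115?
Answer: 242/39 ≈ 6.2051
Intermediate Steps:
D(j, c) = 88/91 + c/63 (D(j, c) = 88*(1/91) + c*(1/63) = 88/91 + c/63)
I(v) = 115/v
I(23) + D(107, M(15, -12)) = 115/23 + (88/91 + (1/63)*15) = 115*(1/23) + (88/91 + 5/21) = 5 + 47/39 = 242/39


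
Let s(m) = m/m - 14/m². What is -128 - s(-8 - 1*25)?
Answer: -140467/1089 ≈ -128.99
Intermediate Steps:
s(m) = 1 - 14/m²
-128 - s(-8 - 1*25) = -128 - (1 - 14/(-8 - 1*25)²) = -128 - (1 - 14/(-8 - 25)²) = -128 - (1 - 14/(-33)²) = -128 - (1 - 14*1/1089) = -128 - (1 - 14/1089) = -128 - 1*1075/1089 = -128 - 1075/1089 = -140467/1089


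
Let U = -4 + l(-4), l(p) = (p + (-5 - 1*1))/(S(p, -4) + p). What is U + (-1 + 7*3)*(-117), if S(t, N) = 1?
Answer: -7022/3 ≈ -2340.7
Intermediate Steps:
l(p) = (-6 + p)/(1 + p) (l(p) = (p + (-5 - 1*1))/(1 + p) = (p + (-5 - 1))/(1 + p) = (p - 6)/(1 + p) = (-6 + p)/(1 + p))
U = -2/3 (U = -4 + (-6 - 4)/(1 - 4) = -4 - 10/(-3) = -4 - 1/3*(-10) = -4 + 10/3 = -2/3 ≈ -0.66667)
U + (-1 + 7*3)*(-117) = -2/3 + (-1 + 7*3)*(-117) = -2/3 + (-1 + 21)*(-117) = -2/3 + 20*(-117) = -2/3 - 2340 = -7022/3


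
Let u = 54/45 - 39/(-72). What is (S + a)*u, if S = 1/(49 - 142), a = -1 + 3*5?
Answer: 271909/11160 ≈ 24.365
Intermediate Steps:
a = 14 (a = -1 + 15 = 14)
u = 209/120 (u = 54*(1/45) - 39*(-1/72) = 6/5 + 13/24 = 209/120 ≈ 1.7417)
S = -1/93 (S = 1/(-93) = -1/93 ≈ -0.010753)
(S + a)*u = (-1/93 + 14)*(209/120) = (1301/93)*(209/120) = 271909/11160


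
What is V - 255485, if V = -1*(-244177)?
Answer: -11308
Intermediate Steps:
V = 244177
V - 255485 = 244177 - 255485 = -11308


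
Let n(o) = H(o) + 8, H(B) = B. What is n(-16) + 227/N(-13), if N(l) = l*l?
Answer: -1125/169 ≈ -6.6568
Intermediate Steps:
N(l) = l²
n(o) = 8 + o (n(o) = o + 8 = 8 + o)
n(-16) + 227/N(-13) = (8 - 16) + 227/((-13)²) = -8 + 227/169 = -1125/169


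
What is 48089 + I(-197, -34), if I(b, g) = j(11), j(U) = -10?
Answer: 48079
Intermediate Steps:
I(b, g) = -10
48089 + I(-197, -34) = 48089 - 10 = 48079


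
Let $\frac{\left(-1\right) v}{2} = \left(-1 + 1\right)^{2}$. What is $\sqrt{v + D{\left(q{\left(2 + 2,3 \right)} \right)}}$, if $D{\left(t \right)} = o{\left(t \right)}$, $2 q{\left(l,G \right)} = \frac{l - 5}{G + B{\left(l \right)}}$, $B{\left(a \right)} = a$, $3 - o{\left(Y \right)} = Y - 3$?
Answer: $\frac{\sqrt{1190}}{14} \approx 2.464$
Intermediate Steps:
$o{\left(Y \right)} = 6 - Y$ ($o{\left(Y \right)} = 3 - \left(Y - 3\right) = 3 - \left(-3 + Y\right) = 6 - Y$)
$q{\left(l,G \right)} = \frac{-5 + l}{2 \left(G + l\right)}$ ($q{\left(l,G \right)} = \frac{\left(l - 5\right) \frac{1}{G + l}}{2} = \frac{\left(-5 + l\right) \frac{1}{G + l}}{2} = \frac{\frac{1}{G + l} \left(-5 + l\right)}{2} = \frac{-5 + l}{2 \left(G + l\right)}$)
$D{\left(t \right)} = 6 - t$
$v = 0$ ($v = - 2 \left(-1 + 1\right)^{2} = - 2 \cdot 0^{2} = \left(-2\right) 0 = 0$)
$\sqrt{v + D{\left(q{\left(2 + 2,3 \right)} \right)}} = \sqrt{0 + \left(6 - \frac{-5 + \left(2 + 2\right)}{2 \left(3 + \left(2 + 2\right)\right)}\right)} = \sqrt{0 + \left(6 - \frac{-5 + 4}{2 \left(3 + 4\right)}\right)} = \sqrt{0 + \left(6 - \frac{1}{2} \cdot \frac{1}{7} \left(-1\right)\right)} = \sqrt{0 + \left(6 - - \frac{1}{14}\right)} = \sqrt{0 + \left(6 + \frac{1}{14}\right)} = \sqrt{0 + \frac{85}{14}} = \sqrt{\frac{85}{14}} = \frac{\sqrt{1190}}{14}$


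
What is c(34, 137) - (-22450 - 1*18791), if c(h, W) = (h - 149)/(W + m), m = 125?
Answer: 10805027/262 ≈ 41241.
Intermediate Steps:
c(h, W) = (-149 + h)/(125 + W) (c(h, W) = (h - 149)/(W + 125) = (-149 + h)/(125 + W))
c(34, 137) - (-22450 - 1*18791) = (-149 + 34)/(125 + 137) - (-22450 - 1*18791) = -115/262 - (-22450 - 18791) = (1/262)*(-115) - 1*(-41241) = -115/262 + 41241 = 10805027/262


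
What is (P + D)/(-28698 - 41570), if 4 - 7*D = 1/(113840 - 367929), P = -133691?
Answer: 59446217784/31245070241 ≈ 1.9026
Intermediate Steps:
D = 1016357/1778623 (D = 4/7 - 1/(7*(113840 - 367929)) = 4/7 - ⅐/(-254089) = 4/7 - ⅐*(-1/254089) = 4/7 + 1/1778623 = 1016357/1778623 ≈ 0.57143)
(P + D)/(-28698 - 41570) = (-133691 + 1016357/1778623)/(-28698 - 41570) = -237784871136/1778623/(-70268) = -237784871136/1778623*(-1/70268) = 59446217784/31245070241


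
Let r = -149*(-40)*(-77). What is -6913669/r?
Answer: 987667/65560 ≈ 15.065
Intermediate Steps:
r = -458920 (r = 5960*(-77) = -458920)
-6913669/r = -6913669/(-458920) = -6913669*(-1/458920) = 987667/65560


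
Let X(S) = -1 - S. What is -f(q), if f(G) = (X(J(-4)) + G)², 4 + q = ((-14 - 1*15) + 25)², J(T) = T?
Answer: -225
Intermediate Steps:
q = 12 (q = -4 + ((-14 - 1*15) + 25)² = -4 + ((-14 - 15) + 25)² = -4 + (-29 + 25)² = -4 + (-4)² = -4 + 16 = 12)
f(G) = (3 + G)² (f(G) = ((-1 - 1*(-4)) + G)² = ((-1 + 4) + G)² = (3 + G)²)
-f(q) = -(3 + 12)² = -1*15² = -1*225 = -225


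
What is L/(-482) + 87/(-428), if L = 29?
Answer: -27173/103148 ≈ -0.26344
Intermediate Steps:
L/(-482) + 87/(-428) = 29/(-482) + 87/(-428) = 29*(-1/482) + 87*(-1/428) = -29/482 - 87/428 = -27173/103148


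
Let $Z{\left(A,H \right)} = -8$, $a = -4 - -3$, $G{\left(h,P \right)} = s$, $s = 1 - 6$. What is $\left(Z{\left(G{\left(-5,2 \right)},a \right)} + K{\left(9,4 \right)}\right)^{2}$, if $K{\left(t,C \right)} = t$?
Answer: $1$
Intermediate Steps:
$s = -5$ ($s = 1 - 6 = -5$)
$G{\left(h,P \right)} = -5$
$a = -1$ ($a = -4 + 3 = -1$)
$\left(Z{\left(G{\left(-5,2 \right)},a \right)} + K{\left(9,4 \right)}\right)^{2} = \left(-8 + 9\right)^{2} = 1^{2} = 1$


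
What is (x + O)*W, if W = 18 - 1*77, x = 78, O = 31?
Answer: -6431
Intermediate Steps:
W = -59 (W = 18 - 77 = -59)
(x + O)*W = (78 + 31)*(-59) = 109*(-59) = -6431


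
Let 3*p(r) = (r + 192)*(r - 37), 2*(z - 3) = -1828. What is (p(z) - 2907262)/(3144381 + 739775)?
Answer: -1340029/1942078 ≈ -0.69000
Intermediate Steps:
z = -911 (z = 3 + (½)*(-1828) = 3 - 914 = -911)
p(r) = (-37 + r)*(192 + r)/3 (p(r) = ((r + 192)*(r - 37))/3 = ((192 + r)*(-37 + r))/3 = ((-37 + r)*(192 + r))/3 = (-37 + r)*(192 + r)/3)
(p(z) - 2907262)/(3144381 + 739775) = ((-2368 + (⅓)*(-911)² + (155/3)*(-911)) - 2907262)/(3144381 + 739775) = ((-2368 + (⅓)*829921 - 141205/3) - 2907262)/3884156 = ((-2368 + 829921/3 - 141205/3) - 2907262)*(1/3884156) = (227204 - 2907262)*(1/3884156) = -2680058*1/3884156 = -1340029/1942078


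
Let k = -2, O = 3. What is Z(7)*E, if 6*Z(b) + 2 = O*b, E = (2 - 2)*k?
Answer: 0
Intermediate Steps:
E = 0 (E = (2 - 2)*(-2) = 0*(-2) = 0)
Z(b) = -⅓ + b/2 (Z(b) = -⅓ + (3*b)/6 = -⅓ + b/2)
Z(7)*E = (-⅓ + (½)*7)*0 = (-⅓ + 7/2)*0 = (19/6)*0 = 0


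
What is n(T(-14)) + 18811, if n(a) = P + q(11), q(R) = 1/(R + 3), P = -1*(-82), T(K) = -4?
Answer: 264503/14 ≈ 18893.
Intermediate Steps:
P = 82
q(R) = 1/(3 + R)
n(a) = 1149/14 (n(a) = 82 + 1/(3 + 11) = 82 + 1/14 = 1149/14)
n(T(-14)) + 18811 = 1149/14 + 18811 = 264503/14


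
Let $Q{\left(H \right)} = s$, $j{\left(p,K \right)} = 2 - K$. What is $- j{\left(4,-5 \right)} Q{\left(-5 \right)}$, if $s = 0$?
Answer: $0$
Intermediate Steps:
$Q{\left(H \right)} = 0$
$- j{\left(4,-5 \right)} Q{\left(-5 \right)} = - (2 - -5) 0 = - (2 + 5) 0 = \left(-1\right) 7 \cdot 0 = \left(-7\right) 0 = 0$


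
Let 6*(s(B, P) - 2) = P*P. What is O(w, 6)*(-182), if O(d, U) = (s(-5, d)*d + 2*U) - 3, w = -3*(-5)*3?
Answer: -2782143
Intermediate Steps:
s(B, P) = 2 + P²/6 (s(B, P) = 2 + (P*P)/6 = 2 + P²/6)
w = 45 (w = 15*3 = 45)
O(d, U) = -3 + 2*U + d*(2 + d²/6) (O(d, U) = ((2 + d²/6)*d + 2*U) - 3 = (d*(2 + d²/6) + 2*U) - 3 = (2*U + d*(2 + d²/6)) - 3 = -3 + 2*U + d*(2 + d²/6))
O(w, 6)*(-182) = (-3 + 2*6 + (⅙)*45*(12 + 45²))*(-182) = (-3 + 12 + (⅙)*45*(12 + 2025))*(-182) = (-3 + 12 + (⅙)*45*2037)*(-182) = (-3 + 12 + 30555/2)*(-182) = (30573/2)*(-182) = -2782143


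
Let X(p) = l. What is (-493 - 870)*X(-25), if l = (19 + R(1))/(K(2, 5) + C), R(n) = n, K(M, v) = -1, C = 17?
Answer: -6815/4 ≈ -1703.8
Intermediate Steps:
l = 5/4 (l = (19 + 1)/(-1 + 17) = 20/16 = 20*(1/16) = 5/4 ≈ 1.2500)
X(p) = 5/4
(-493 - 870)*X(-25) = (-493 - 870)*(5/4) = -1363*5/4 = -6815/4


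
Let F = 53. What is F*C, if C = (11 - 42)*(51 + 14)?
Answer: -106795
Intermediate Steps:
C = -2015 (C = -31*65 = -2015)
F*C = 53*(-2015) = -106795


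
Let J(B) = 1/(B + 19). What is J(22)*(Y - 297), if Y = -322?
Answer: -619/41 ≈ -15.098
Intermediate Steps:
J(B) = 1/(19 + B)
J(22)*(Y - 297) = (-322 - 297)/(19 + 22) = -619/41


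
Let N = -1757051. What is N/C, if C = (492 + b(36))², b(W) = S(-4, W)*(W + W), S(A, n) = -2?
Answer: -1757051/121104 ≈ -14.509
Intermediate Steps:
b(W) = -4*W (b(W) = -2*(W + W) = -4*W)
C = 121104 (C = (492 - 4*36)² = (492 - 144)² = 348² = 121104)
N/C = -1757051/121104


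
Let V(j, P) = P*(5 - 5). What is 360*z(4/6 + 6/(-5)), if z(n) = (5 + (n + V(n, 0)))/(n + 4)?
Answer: 6030/13 ≈ 463.85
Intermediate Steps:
V(j, P) = 0 (V(j, P) = P*0 = 0)
z(n) = (5 + n)/(4 + n) (z(n) = (5 + (n + 0))/(n + 4) = (5 + n)/(4 + n))
360*z(4/6 + 6/(-5)) = 360*((5 + (4/6 + 6/(-5)))/(4 + (4/6 + 6/(-5)))) = 360*((5 + (4*(⅙) + 6*(-⅕)))/(4 + (4*(⅙) + 6*(-⅕)))) = 360*((5 + (⅔ - 6/5))/(4 + (⅔ - 6/5))) = 360*((5 - 8/15)/(4 - 8/15)) = 360*((67/15)/(52/15)) = 360*((15/52)*(67/15)) = 360*(67/52) = 6030/13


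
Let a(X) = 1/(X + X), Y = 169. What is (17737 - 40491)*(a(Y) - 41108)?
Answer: 158077760631/169 ≈ 9.3537e+8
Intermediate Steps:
a(X) = 1/(2*X)
(17737 - 40491)*(a(Y) - 41108) = (17737 - 40491)*((½)/169 - 41108) = -22754*((½)*(1/169) - 41108) = -22754*(1/338 - 41108) = -22754*(-13894503/338) = 158077760631/169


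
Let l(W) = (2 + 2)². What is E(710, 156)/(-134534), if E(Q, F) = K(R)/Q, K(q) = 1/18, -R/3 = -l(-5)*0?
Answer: -1/1719344520 ≈ -5.8162e-10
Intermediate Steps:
l(W) = 16 (l(W) = 4² = 16)
R = 0 (R = -3*(-1*16)*0 = -(-48)*0 = -3*0 = 0)
K(q) = 1/18
E(Q, F) = 1/(18*Q)
E(710, 156)/(-134534) = ((1/18)/710)/(-134534) = ((1/18)*(1/710))*(-1/134534) = (1/12780)*(-1/134534) = -1/1719344520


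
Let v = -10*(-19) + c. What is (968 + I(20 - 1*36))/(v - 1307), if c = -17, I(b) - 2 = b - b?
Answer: -485/567 ≈ -0.85538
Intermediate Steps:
I(b) = 2 (I(b) = 2 + (b - b) = 2 + 0 = 2)
v = 173 (v = -10*(-19) - 17 = 190 - 17 = 173)
(968 + I(20 - 1*36))/(v - 1307) = (968 + 2)/(173 - 1307) = 970/(-1134) = 970*(-1/1134) = -485/567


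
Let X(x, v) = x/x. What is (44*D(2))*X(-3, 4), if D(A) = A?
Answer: 88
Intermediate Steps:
X(x, v) = 1
(44*D(2))*X(-3, 4) = (44*2)*1 = 88*1 = 88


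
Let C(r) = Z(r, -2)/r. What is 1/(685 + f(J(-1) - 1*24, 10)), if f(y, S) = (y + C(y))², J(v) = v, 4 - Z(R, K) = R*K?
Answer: 625/763366 ≈ 0.00081874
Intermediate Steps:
Z(R, K) = 4 - K*R (Z(R, K) = 4 - R*K = 4 - K*R)
C(r) = (4 + 2*r)/r (C(r) = (4 - 1*(-2)*r)/r = (4 + 2*r)/r)
f(y, S) = (2 + y + 4/y)² (f(y, S) = (y + (2 + 4/y))² = (2 + y + 4/y)²)
1/(685 + f(J(-1) - 1*24, 10)) = 1/(685 + (4 + (-1 - 1*24)² + 2*(-1 - 1*24))²/(-1 - 1*24)²) = 1/(685 + (4 + (-1 - 24)² + 2*(-1 - 24))²/(-1 - 24)²) = 1/(685 + (4 + (-25)² + 2*(-25))²/(-25)²) = 1/(685 + (4 + 625 - 50)²/625) = 1/(685 + (1/625)*579²) = 1/(685 + (1/625)*335241) = 1/(685 + 335241/625) = 1/(763366/625) = 625/763366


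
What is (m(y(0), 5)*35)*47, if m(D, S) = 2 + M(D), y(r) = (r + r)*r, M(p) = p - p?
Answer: 3290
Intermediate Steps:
M(p) = 0
y(r) = 2*r² (y(r) = (2*r)*r = 2*r²)
m(D, S) = 2 (m(D, S) = 2 + 0 = 2)
(m(y(0), 5)*35)*47 = (2*35)*47 = 70*47 = 3290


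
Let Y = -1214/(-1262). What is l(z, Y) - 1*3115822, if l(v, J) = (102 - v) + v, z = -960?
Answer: -3115720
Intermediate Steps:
Y = 607/631 (Y = -1214*(-1/1262) = 607/631 ≈ 0.96197)
l(v, J) = 102
l(z, Y) - 1*3115822 = 102 - 1*3115822 = 102 - 3115822 = -3115720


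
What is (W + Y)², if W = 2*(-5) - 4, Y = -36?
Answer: 2500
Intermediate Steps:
W = -14 (W = -10 - 4 = -14)
(W + Y)² = (-14 - 36)² = (-50)² = 2500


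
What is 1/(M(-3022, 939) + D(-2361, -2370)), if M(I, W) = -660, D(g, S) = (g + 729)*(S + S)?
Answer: 1/7735020 ≈ 1.2928e-7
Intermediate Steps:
D(g, S) = 2*S*(729 + g) (D(g, S) = (729 + g)*(2*S) = 2*S*(729 + g))
1/(M(-3022, 939) + D(-2361, -2370)) = 1/(-660 + 2*(-2370)*(729 - 2361)) = 1/(-660 + 2*(-2370)*(-1632)) = 1/(-660 + 7735680) = 1/7735020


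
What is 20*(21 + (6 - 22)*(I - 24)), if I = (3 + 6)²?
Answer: -17820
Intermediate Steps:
I = 81 (I = 9² = 81)
20*(21 + (6 - 22)*(I - 24)) = 20*(21 + (6 - 22)*(81 - 24)) = 20*(21 - 16*57) = 20*(21 - 912) = 20*(-891) = -17820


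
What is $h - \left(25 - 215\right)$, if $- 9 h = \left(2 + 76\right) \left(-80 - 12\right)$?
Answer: $\frac{2962}{3} \approx 987.33$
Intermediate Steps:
$h = \frac{2392}{3}$ ($h = - \frac{\left(2 + 76\right) \left(-80 - 12\right)}{9} = - \frac{78 \left(-92\right)}{9} = \left(- \frac{1}{9}\right) \left(-7176\right) = \frac{2392}{3} \approx 797.33$)
$h - \left(25 - 215\right) = \frac{2392}{3} - \left(25 - 215\right) = \frac{2392}{3} - -190 = \frac{2392}{3} + 190 = \frac{2962}{3}$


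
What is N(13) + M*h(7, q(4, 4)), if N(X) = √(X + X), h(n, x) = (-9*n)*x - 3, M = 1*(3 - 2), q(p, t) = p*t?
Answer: -1011 + √26 ≈ -1005.9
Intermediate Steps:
M = 1 (M = 1*1 = 1)
h(n, x) = -3 - 9*n*x (h(n, x) = -9*n*x - 3 = -3 - 9*n*x)
N(X) = √2*√X (N(X) = √(2*X) = √2*√X)
N(13) + M*h(7, q(4, 4)) = √2*√13 + 1*(-3 - 9*7*4*4) = √26 + 1*(-3 - 9*7*16) = √26 + 1*(-3 - 1008) = √26 + 1*(-1011) = √26 - 1011 = -1011 + √26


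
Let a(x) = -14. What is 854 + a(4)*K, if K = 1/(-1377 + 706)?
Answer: 573048/671 ≈ 854.02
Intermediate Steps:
K = -1/671 (K = 1/(-671) = -1/671 ≈ -0.0014903)
854 + a(4)*K = 854 - 14*(-1/671) = 854 + 14/671 = 573048/671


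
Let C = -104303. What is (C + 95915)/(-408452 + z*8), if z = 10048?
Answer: 233/9113 ≈ 0.025568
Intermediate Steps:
(C + 95915)/(-408452 + z*8) = (-104303 + 95915)/(-408452 + 10048*8) = -8388/(-408452 + 80384) = -8388/(-328068) = -8388*(-1/328068) = 233/9113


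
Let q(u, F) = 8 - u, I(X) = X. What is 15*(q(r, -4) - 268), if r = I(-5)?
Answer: -3825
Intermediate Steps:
r = -5
15*(q(r, -4) - 268) = 15*((8 - 1*(-5)) - 268) = 15*((8 + 5) - 268) = 15*(13 - 268) = 15*(-255) = -3825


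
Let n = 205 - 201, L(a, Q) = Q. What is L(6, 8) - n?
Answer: 4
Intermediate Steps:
n = 4
L(6, 8) - n = 8 - 1*4 = 8 - 4 = 4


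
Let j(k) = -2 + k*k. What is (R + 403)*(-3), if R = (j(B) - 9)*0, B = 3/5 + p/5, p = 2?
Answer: -1209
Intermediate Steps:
B = 1 (B = 3/5 + 2/5 = 1)
j(k) = -2 + k**2
R = 0 (R = ((-2 + 1**2) - 9)*0 = ((-2 + 1) - 9)*0 = (-1 - 9)*0 = -10*0 = 0)
(R + 403)*(-3) = (0 + 403)*(-3) = 403*(-3) = -1209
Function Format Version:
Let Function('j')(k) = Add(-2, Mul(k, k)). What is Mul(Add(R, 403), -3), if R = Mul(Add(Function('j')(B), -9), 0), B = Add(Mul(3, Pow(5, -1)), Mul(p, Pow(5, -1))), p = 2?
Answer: -1209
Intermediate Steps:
B = 1 (B = Add(Mul(3, Pow(5, -1)), Mul(2, Pow(5, -1))) = Add(Mul(3, Rational(1, 5)), Mul(2, Rational(1, 5))) = Add(Rational(3, 5), Rational(2, 5)) = 1)
Function('j')(k) = Add(-2, Pow(k, 2))
R = 0 (R = Mul(Add(Add(-2, Pow(1, 2)), -9), 0) = Mul(Add(Add(-2, 1), -9), 0) = Mul(Add(-1, -9), 0) = Mul(-10, 0) = 0)
Mul(Add(R, 403), -3) = Mul(Add(0, 403), -3) = Mul(403, -3) = -1209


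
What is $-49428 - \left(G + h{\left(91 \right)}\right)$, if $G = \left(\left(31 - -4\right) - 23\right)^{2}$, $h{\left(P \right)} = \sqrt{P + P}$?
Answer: $-49572 - \sqrt{182} \approx -49586.0$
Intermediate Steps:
$h{\left(P \right)} = \sqrt{2} \sqrt{P}$ ($h{\left(P \right)} = \sqrt{2 P} = \sqrt{2} \sqrt{P}$)
$G = 144$ ($G = \left(\left(31 + 4\right) - 23\right)^{2} = \left(35 - 23\right)^{2} = 12^{2} = 144$)
$-49428 - \left(G + h{\left(91 \right)}\right) = -49428 - \left(144 + \sqrt{2} \sqrt{91}\right) = -49428 - \left(144 + \sqrt{182}\right) = -49572 - \sqrt{182}$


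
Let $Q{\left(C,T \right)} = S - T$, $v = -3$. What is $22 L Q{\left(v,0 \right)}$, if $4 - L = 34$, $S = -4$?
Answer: $2640$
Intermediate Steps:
$Q{\left(C,T \right)} = -4 - T$
$L = -30$ ($L = 4 - 34 = -30$)
$22 L Q{\left(v,0 \right)} = 22 \left(-30\right) \left(-4 - 0\right) = - 660 \left(-4 + 0\right) = \left(-660\right) \left(-4\right) = 2640$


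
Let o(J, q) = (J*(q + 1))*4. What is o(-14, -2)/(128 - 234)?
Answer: -28/53 ≈ -0.52830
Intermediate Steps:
o(J, q) = 4*J*(1 + q) (o(J, q) = (J*(1 + q))*4 = 4*J*(1 + q))
o(-14, -2)/(128 - 234) = (4*(-14)*(1 - 2))/(128 - 234) = (4*(-14)*(-1))/(-106) = -1/106*56 = -28/53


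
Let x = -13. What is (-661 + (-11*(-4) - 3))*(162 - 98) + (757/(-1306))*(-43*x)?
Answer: -52245243/1306 ≈ -40004.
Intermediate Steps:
(-661 + (-11*(-4) - 3))*(162 - 98) + (757/(-1306))*(-43*x) = (-661 + (-11*(-4) - 3))*(162 - 98) + (757/(-1306))*(-43*(-13)) = (-661 + (44 - 3))*64 + (757*(-1/1306))*559 = (-661 + 41)*64 - 757/1306*559 = -620*64 - 423163/1306 = -39680 - 423163/1306 = -52245243/1306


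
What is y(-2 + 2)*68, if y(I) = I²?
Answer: 0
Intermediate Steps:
y(-2 + 2)*68 = (-2 + 2)²*68 = 0²*68 = 0*68 = 0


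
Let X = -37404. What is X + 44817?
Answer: 7413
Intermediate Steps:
X + 44817 = -37404 + 44817 = 7413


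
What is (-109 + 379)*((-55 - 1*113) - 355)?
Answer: -141210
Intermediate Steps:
(-109 + 379)*((-55 - 1*113) - 355) = 270*((-55 - 113) - 355) = 270*(-168 - 355) = 270*(-523) = -141210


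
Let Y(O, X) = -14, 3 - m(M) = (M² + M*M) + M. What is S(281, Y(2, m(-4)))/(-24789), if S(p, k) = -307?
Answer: 307/24789 ≈ 0.012385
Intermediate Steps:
m(M) = 3 - M - 2*M² (m(M) = 3 - ((M² + M*M) + M) = 3 - ((M² + M²) + M) = 3 - (2*M² + M) = 3 - (M + 2*M²) = 3 + (-M - 2*M²) = 3 - M - 2*M²)
S(281, Y(2, m(-4)))/(-24789) = -307/(-24789) = -307*(-1/24789) = 307/24789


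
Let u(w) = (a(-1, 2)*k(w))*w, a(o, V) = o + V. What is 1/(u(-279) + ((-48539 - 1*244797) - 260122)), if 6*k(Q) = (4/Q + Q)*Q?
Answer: -2/8346501 ≈ -2.3962e-7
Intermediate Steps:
a(o, V) = V + o
k(Q) = Q*(Q + 4/Q)/6 (k(Q) = ((4/Q + Q)*Q)/6 = ((Q + 4/Q)*Q)/6 = (Q*(Q + 4/Q))/6 = Q*(Q + 4/Q)/6)
u(w) = w*(2/3 + w**2/6) (u(w) = ((2 - 1)*(2/3 + w**2/6))*w = (1*(2/3 + w**2/6))*w = (2/3 + w**2/6)*w = w*(2/3 + w**2/6))
1/(u(-279) + ((-48539 - 1*244797) - 260122)) = 1/((1/6)*(-279)*(4 + (-279)**2) + ((-48539 - 1*244797) - 260122)) = 1/((1/6)*(-279)*(4 + 77841) + ((-48539 - 244797) - 260122)) = 1/((1/6)*(-279)*77845 + (-293336 - 260122)) = 1/(-7239585/2 - 553458) = 1/(-8346501/2) = -2/8346501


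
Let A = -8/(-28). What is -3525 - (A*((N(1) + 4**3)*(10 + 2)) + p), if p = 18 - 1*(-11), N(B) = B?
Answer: -26438/7 ≈ -3776.9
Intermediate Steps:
p = 29 (p = 18 + 11 = 29)
A = 2/7 (A = -8*(-1/28) = 2/7 ≈ 0.28571)
-3525 - (A*((N(1) + 4**3)*(10 + 2)) + p) = -3525 - (2*((1 + 4**3)*(10 + 2))/7 + 29) = -3525 - (2*((1 + 64)*12)/7 + 29) = -3525 - (2*(65*12)/7 + 29) = -3525 - ((2/7)*780 + 29) = -3525 - (1560/7 + 29) = -3525 - 1*1763/7 = -3525 - 1763/7 = -26438/7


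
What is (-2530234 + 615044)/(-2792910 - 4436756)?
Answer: 957595/3614833 ≈ 0.26491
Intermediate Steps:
(-2530234 + 615044)/(-2792910 - 4436756) = -1915190/(-7229666) = -1915190*(-1/7229666) = 957595/3614833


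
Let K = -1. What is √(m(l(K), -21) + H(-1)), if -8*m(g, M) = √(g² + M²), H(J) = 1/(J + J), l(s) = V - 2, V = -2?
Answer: √(-8 - 2*√457)/4 ≈ 1.7811*I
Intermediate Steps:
l(s) = -4 (l(s) = -2 - 2 = -4)
H(J) = 1/(2*J)
m(g, M) = -√(M² + g²)/8 (m(g, M) = -√(g² + M²)/8 = -√(M² + g²)/8)
√(m(l(K), -21) + H(-1)) = √(-√((-21)² + (-4)²)/8 + (½)/(-1)) = √(-√(441 + 16)/8 + (½)*(-1)) = √(-√457/8 - ½) = √(-½ - √457/8)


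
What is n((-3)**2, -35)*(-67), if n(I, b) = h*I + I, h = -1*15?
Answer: 8442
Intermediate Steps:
h = -15
n(I, b) = -14*I (n(I, b) = -15*I + I = -14*I)
n((-3)**2, -35)*(-67) = -14*(-3)**2*(-67) = -14*9*(-67) = -126*(-67) = 8442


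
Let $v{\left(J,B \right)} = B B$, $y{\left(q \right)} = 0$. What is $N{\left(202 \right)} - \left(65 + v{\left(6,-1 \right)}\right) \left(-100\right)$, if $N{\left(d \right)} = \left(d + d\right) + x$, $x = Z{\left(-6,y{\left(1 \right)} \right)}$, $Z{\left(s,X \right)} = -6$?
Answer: $6998$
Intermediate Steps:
$x = -6$
$v{\left(J,B \right)} = B^{2}$
$N{\left(d \right)} = -6 + 2 d$ ($N{\left(d \right)} = \left(d + d\right) - 6 = 2 d - 6 = -6 + 2 d$)
$N{\left(202 \right)} - \left(65 + v{\left(6,-1 \right)}\right) \left(-100\right) = \left(-6 + 2 \cdot 202\right) - \left(65 + \left(-1\right)^{2}\right) \left(-100\right) = \left(-6 + 404\right) - \left(65 + 1\right) \left(-100\right) = 398 - 66 \left(-100\right) = 398 - -6600 = 398 + 6600 = 6998$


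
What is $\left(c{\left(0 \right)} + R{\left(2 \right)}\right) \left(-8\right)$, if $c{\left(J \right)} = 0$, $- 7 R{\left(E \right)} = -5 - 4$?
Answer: $- \frac{72}{7} \approx -10.286$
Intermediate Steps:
$R{\left(E \right)} = \frac{9}{7}$ ($R{\left(E \right)} = - \frac{-5 - 4}{7} = \left(- \frac{1}{7}\right) \left(-9\right) = \frac{9}{7}$)
$\left(c{\left(0 \right)} + R{\left(2 \right)}\right) \left(-8\right) = \left(0 + \frac{9}{7}\right) \left(-8\right) = \frac{9}{7} \left(-8\right) = - \frac{72}{7}$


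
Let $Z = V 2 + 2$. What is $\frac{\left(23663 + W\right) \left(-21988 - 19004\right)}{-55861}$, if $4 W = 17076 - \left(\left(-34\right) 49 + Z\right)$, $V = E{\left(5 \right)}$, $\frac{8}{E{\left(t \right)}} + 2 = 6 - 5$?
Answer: $\frac{1162205184}{55861} \approx 20805.0$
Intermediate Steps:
$E{\left(t \right)} = -8$ ($E{\left(t \right)} = \frac{8}{-2 + \left(6 - 5\right)} = \frac{8}{-2 + 1} = \frac{8}{-1} = 8 \left(-1\right) = -8$)
$V = -8$
$Z = -14$ ($Z = \left(-8\right) 2 + 2 = -16 + 2 = -14$)
$W = 4689$ ($W = \frac{17076 - \left(\left(-34\right) 49 - 14\right)}{4} = \frac{17076 - \left(-1666 - 14\right)}{4} = \frac{17076 - -1680}{4} = \frac{17076 + 1680}{4} = \frac{1}{4} \cdot 18756 = 4689$)
$\frac{\left(23663 + W\right) \left(-21988 - 19004\right)}{-55861} = \frac{\left(23663 + 4689\right) \left(-21988 - 19004\right)}{-55861} = 28352 \left(-40992\right) \left(- \frac{1}{55861}\right) = \left(-1162205184\right) \left(- \frac{1}{55861}\right) = \frac{1162205184}{55861}$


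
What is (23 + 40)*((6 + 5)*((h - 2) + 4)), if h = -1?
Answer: 693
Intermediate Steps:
(23 + 40)*((6 + 5)*((h - 2) + 4)) = (23 + 40)*((6 + 5)*((-1 - 2) + 4)) = 63*(11*(-3 + 4)) = 63*(11*1) = 63*11 = 693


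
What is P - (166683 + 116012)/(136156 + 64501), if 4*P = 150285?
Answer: 30154606465/802628 ≈ 37570.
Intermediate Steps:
P = 150285/4 (P = (¼)*150285 = 150285/4 ≈ 37571.)
P - (166683 + 116012)/(136156 + 64501) = 150285/4 - (166683 + 116012)/(136156 + 64501) = 150285/4 - 282695/200657 = 30154606465/802628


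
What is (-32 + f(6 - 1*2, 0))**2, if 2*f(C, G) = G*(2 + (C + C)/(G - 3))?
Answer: 1024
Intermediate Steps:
f(C, G) = G*(2 + 2*C/(-3 + G))/2 (f(C, G) = (G*(2 + (C + C)/(G - 3)))/2 = (G*(2 + (2*C)/(-3 + G)))/2 = (G*(2 + 2*C/(-3 + G)))/2 = G*(2 + 2*C/(-3 + G))/2)
(-32 + f(6 - 1*2, 0))**2 = (-32 + 0*(-3 + (6 - 1*2) + 0)/(-3 + 0))**2 = (-32 + 0*(-3 + (6 - 2) + 0)/(-3))**2 = (-32 + 0*(-1/3)*(-3 + 4 + 0))**2 = (-32 + 0*(-1/3)*1)**2 = (-32 + 0)**2 = (-32)**2 = 1024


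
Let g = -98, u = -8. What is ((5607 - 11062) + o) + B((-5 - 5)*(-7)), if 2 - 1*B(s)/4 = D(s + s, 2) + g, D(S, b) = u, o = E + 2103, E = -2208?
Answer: -5128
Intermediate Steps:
o = -105 (o = -2208 + 2103 = -105)
D(S, b) = -8
B(s) = 432 (B(s) = 8 - 4*(-8 - 98) = 8 - 4*(-106) = 8 + 424 = 432)
((5607 - 11062) + o) + B((-5 - 5)*(-7)) = ((5607 - 11062) - 105) + 432 = (-5455 - 105) + 432 = -5560 + 432 = -5128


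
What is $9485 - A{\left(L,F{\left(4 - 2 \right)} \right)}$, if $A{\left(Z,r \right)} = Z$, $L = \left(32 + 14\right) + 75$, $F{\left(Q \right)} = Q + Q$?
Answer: $9364$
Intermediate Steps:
$F{\left(Q \right)} = 2 Q$
$L = 121$ ($L = 46 + 75 = 121$)
$9485 - A{\left(L,F{\left(4 - 2 \right)} \right)} = 9485 - 121 = 9364$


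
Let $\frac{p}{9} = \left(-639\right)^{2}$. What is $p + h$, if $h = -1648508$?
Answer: $2026381$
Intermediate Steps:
$p = 3674889$ ($p = 9 \left(-639\right)^{2} = 9 \cdot 408321 = 3674889$)
$p + h = 3674889 - 1648508 = 2026381$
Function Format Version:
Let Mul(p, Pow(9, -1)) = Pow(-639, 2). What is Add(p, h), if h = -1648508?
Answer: 2026381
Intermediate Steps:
p = 3674889 (p = Mul(9, Pow(-639, 2)) = Mul(9, 408321) = 3674889)
Add(p, h) = Add(3674889, -1648508) = 2026381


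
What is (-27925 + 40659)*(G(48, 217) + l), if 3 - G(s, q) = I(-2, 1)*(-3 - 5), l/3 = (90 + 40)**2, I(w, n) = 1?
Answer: 645753874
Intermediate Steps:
l = 50700 (l = 3*(90 + 40)**2 = 3*130**2 = 3*16900 = 50700)
G(s, q) = 11 (G(s, q) = 3 - (-3 - 5) = 3 - (-8) = 3 - 1*(-8) = 3 + 8 = 11)
(-27925 + 40659)*(G(48, 217) + l) = (-27925 + 40659)*(11 + 50700) = 12734*50711 = 645753874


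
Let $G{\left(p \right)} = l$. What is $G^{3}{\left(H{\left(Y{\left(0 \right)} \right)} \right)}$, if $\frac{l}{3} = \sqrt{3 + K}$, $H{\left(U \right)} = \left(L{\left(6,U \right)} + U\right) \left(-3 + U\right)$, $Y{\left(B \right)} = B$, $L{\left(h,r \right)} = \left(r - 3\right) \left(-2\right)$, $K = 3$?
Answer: $162 \sqrt{6} \approx 396.82$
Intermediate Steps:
$L{\left(h,r \right)} = 6 - 2 r$ ($L{\left(h,r \right)} = \left(-3 + r\right) \left(-2\right) = 6 - 2 r$)
$H{\left(U \right)} = \left(-3 + U\right) \left(6 - U\right)$ ($H{\left(U \right)} = \left(\left(6 - 2 U\right) + U\right) \left(-3 + U\right) = \left(6 - U\right) \left(-3 + U\right) = \left(-3 + U\right) \left(6 - U\right)$)
$l = 3 \sqrt{6}$ ($l = 3 \sqrt{3 + 3} = 3 \sqrt{6} \approx 7.3485$)
$G{\left(p \right)} = 3 \sqrt{6}$
$G^{3}{\left(H{\left(Y{\left(0 \right)} \right)} \right)} = \left(3 \sqrt{6}\right)^{3} = 162 \sqrt{6}$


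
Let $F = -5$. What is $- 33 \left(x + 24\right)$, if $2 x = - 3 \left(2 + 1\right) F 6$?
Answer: $-5247$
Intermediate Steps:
$x = 135$ ($x = \frac{- 3 \left(2 + 1\right) \left(-5\right) 6}{2} = \frac{\left(-3\right) 3 \left(-5\right) 6}{2} = \frac{\left(-9\right) \left(-5\right) 6}{2} = \frac{45 \cdot 6}{2} = \frac{1}{2} \cdot 270 = 135$)
$- 33 \left(x + 24\right) = - 33 \left(135 + 24\right) = \left(-33\right) 159 = -5247$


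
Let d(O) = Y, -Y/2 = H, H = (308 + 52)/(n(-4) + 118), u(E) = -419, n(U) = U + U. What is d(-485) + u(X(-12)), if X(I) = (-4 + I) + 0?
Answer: -4681/11 ≈ -425.55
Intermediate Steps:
X(I) = -4 + I
n(U) = 2*U
H = 36/11 (H = (308 + 52)/(2*(-4) + 118) = 360/(-8 + 118) = 360/110 = 360*(1/110) = 36/11 ≈ 3.2727)
Y = -72/11 (Y = -2*36/11 = -72/11 ≈ -6.5455)
d(O) = -72/11
d(-485) + u(X(-12)) = -72/11 - 419 = -4681/11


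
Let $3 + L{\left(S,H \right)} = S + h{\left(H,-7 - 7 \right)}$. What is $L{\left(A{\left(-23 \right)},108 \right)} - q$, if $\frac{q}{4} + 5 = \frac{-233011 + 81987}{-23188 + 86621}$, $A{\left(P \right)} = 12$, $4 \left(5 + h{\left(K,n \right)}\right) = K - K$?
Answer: $\frac{2126488}{63433} \approx 33.523$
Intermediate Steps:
$h{\left(K,n \right)} = -5$ ($h{\left(K,n \right)} = -5 + \frac{K - K}{4} = -5 + \frac{1}{4} \cdot 0 = -5 + 0 = -5$)
$L{\left(S,H \right)} = -8 + S$ ($L{\left(S,H \right)} = -3 + \left(S - 5\right) = -3 + \left(-5 + S\right) = -8 + S$)
$q = - \frac{1872756}{63433}$ ($q = -20 + 4 \frac{-233011 + 81987}{-23188 + 86621} = -20 + 4 \left(- \frac{151024}{63433}\right) = -20 - \frac{604096}{63433} = - \frac{1872756}{63433} \approx -29.523$)
$L{\left(A{\left(-23 \right)},108 \right)} - q = \left(-8 + 12\right) - - \frac{1872756}{63433} = 4 + \frac{1872756}{63433} = \frac{2126488}{63433}$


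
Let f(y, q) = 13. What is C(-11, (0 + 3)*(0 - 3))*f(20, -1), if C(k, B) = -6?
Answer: -78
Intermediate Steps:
C(-11, (0 + 3)*(0 - 3))*f(20, -1) = -6*13 = -78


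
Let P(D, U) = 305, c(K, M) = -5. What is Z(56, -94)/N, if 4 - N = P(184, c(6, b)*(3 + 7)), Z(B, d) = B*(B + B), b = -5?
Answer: -896/43 ≈ -20.837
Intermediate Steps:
Z(B, d) = 2*B² (Z(B, d) = B*(2*B) = 2*B²)
N = -301 (N = 4 - 1*305 = 4 - 305 = -301)
Z(56, -94)/N = (2*56²)/(-301) = (2*3136)*(-1/301) = 6272*(-1/301) = -896/43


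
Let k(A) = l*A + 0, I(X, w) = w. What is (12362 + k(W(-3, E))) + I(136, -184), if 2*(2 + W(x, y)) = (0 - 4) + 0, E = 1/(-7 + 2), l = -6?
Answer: 12202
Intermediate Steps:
E = -1/5 (E = 1/(-5) = -1/5 ≈ -0.20000)
W(x, y) = -4 (W(x, y) = -2 + ((0 - 4) + 0)/2 = -2 + (-4 + 0)/2 = -2 + (1/2)*(-4) = -2 - 2 = -4)
k(A) = -6*A (k(A) = -6*A + 0 = -6*A)
(12362 + k(W(-3, E))) + I(136, -184) = (12362 - 6*(-4)) - 184 = (12362 + 24) - 184 = 12386 - 184 = 12202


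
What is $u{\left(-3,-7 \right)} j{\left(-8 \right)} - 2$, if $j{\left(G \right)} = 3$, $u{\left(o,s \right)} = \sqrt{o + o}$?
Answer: $-2 + 3 i \sqrt{6} \approx -2.0 + 7.3485 i$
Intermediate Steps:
$u{\left(o,s \right)} = \sqrt{2} \sqrt{o}$ ($u{\left(o,s \right)} = \sqrt{2 o} = \sqrt{2} \sqrt{o}$)
$u{\left(-3,-7 \right)} j{\left(-8 \right)} - 2 = \sqrt{2} \sqrt{-3} \cdot 3 - 2 = \sqrt{2} i \sqrt{3} \cdot 3 - 2 = i \sqrt{6} \cdot 3 - 2 = 3 i \sqrt{6} - 2 = -2 + 3 i \sqrt{6}$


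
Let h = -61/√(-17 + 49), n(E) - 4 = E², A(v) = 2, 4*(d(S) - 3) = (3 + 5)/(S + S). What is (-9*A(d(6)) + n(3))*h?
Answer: 305*√2/8 ≈ 53.917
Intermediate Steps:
d(S) = 3 + 1/S (d(S) = 3 + ((3 + 5)/(S + S))/4 = 3 + (8/((2*S)))/4 = 3 + (8*(1/(2*S)))/4 = 3 + (4/S)/4 = 3 + 1/S)
n(E) = 4 + E²
h = -61*√2/8 ≈ -10.783
(-9*A(d(6)) + n(3))*h = (-9*2 + (4 + 3²))*(-61*√2/8) = (-18 + (4 + 9))*(-61*√2/8) = (-18 + 13)*(-61*√2/8) = -(-305)*√2/8 = 305*√2/8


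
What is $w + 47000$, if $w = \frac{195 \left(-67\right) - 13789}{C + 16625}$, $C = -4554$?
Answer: $\frac{567310146}{12071} \approx 46998.0$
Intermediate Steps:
$w = - \frac{26854}{12071}$ ($w = \frac{195 \left(-67\right) - 13789}{-4554 + 16625} = \frac{-13065 - 13789}{12071} = \left(-26854\right) \frac{1}{12071} = - \frac{26854}{12071} \approx -2.2247$)
$w + 47000 = - \frac{26854}{12071} + 47000 = \frac{567310146}{12071}$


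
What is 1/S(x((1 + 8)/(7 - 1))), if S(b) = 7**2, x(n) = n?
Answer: 1/49 ≈ 0.020408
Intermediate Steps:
S(b) = 49
1/S(x((1 + 8)/(7 - 1))) = 1/49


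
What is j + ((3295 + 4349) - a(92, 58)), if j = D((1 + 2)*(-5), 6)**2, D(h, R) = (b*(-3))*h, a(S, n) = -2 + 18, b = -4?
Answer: 40028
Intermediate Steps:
a(S, n) = 16
D(h, R) = 12*h (D(h, R) = (-4*(-3))*h = 12*h)
j = 32400 (j = (12*((1 + 2)*(-5)))**2 = (12*(3*(-5)))**2 = (12*(-15))**2 = (-180)**2 = 32400)
j + ((3295 + 4349) - a(92, 58)) = 32400 + ((3295 + 4349) - 1*16) = 32400 + (7644 - 16) = 32400 + 7628 = 40028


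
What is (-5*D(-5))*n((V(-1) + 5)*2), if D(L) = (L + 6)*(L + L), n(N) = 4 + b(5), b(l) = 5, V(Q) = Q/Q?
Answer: 450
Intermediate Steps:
V(Q) = 1
n(N) = 9 (n(N) = 4 + 5 = 9)
D(L) = 2*L*(6 + L) (D(L) = (6 + L)*(2*L) = 2*L*(6 + L))
(-5*D(-5))*n((V(-1) + 5)*2) = -10*(-5)*(6 - 5)*9 = -10*(-5)*9 = -5*(-10)*9 = 50*9 = 450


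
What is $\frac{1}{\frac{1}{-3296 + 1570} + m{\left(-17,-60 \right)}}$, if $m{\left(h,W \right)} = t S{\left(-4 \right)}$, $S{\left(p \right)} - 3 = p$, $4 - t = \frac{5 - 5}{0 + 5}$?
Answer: $- \frac{1726}{6905} \approx -0.24996$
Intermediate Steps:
$t = 4$ ($t = 4 - \frac{5 - 5}{0 + 5} = 4 - \frac{0}{5} = 4 - 0 \cdot \frac{1}{5} = 4 - 0 = 4 + 0 = 4$)
$S{\left(p \right)} = 3 + p$
$m{\left(h,W \right)} = -4$ ($m{\left(h,W \right)} = 4 \left(3 - 4\right) = 4 \left(-1\right) = -4$)
$\frac{1}{\frac{1}{-3296 + 1570} + m{\left(-17,-60 \right)}} = \frac{1}{\frac{1}{-3296 + 1570} - 4} = \frac{1}{\frac{1}{-1726} - 4} = \frac{1}{- \frac{1}{1726} - 4} = \frac{1}{- \frac{6905}{1726}} = - \frac{1726}{6905}$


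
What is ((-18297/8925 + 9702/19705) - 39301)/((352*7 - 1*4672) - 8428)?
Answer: 16457209123/4453625575 ≈ 3.6952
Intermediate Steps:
((-18297/8925 + 9702/19705) - 39301)/((352*7 - 1*4672) - 8428) = ((-18297*1/8925 + 9702*(1/19705)) - 39301)/((2464 - 4672) - 8428) = ((-6099/2975 + 1386/2815) - 39301)/(-2208 - 8428) = (-2609067/1674925 - 39301)/(-10636) = -65828836492/1674925*(-1/10636) = 16457209123/4453625575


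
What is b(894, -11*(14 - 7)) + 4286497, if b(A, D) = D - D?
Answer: 4286497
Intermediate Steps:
b(A, D) = 0
b(894, -11*(14 - 7)) + 4286497 = 0 + 4286497 = 4286497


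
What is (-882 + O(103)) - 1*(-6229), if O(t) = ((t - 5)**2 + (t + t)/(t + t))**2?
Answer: 92261372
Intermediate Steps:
O(t) = (1 + (-5 + t)**2)**2 (O(t) = ((-5 + t)**2 + (2*t)/((2*t)))**2 = ((-5 + t)**2 + (2*t)*(1/(2*t)))**2 = ((-5 + t)**2 + 1)**2 = (1 + (-5 + t)**2)**2)
(-882 + O(103)) - 1*(-6229) = (-882 + (1 + (-5 + 103)**2)**2) - 1*(-6229) = (-882 + (1 + 98**2)**2) + 6229 = (-882 + (1 + 9604)**2) + 6229 = (-882 + 9605**2) + 6229 = (-882 + 92256025) + 6229 = 92255143 + 6229 = 92261372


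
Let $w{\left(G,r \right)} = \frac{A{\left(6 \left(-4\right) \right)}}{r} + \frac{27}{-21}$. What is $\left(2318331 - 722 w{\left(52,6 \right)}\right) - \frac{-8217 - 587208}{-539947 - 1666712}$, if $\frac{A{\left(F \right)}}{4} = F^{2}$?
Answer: $\frac{214572475538}{105079} \approx 2.042 \cdot 10^{6}$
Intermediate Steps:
$A{\left(F \right)} = 4 F^{2}$
$w{\left(G,r \right)} = - \frac{9}{7} + \frac{2304}{r}$ ($w{\left(G,r \right)} = \frac{4 \left(6 \left(-4\right)\right)^{2}}{r} + \frac{27}{-21} = \frac{4 \left(-24\right)^{2}}{r} + 27 \left(- \frac{1}{21}\right) = \frac{4 \cdot 576}{r} - \frac{9}{7} = \frac{2304}{r} - \frac{9}{7} = - \frac{9}{7} + \frac{2304}{r}$)
$\left(2318331 - 722 w{\left(52,6 \right)}\right) - \frac{-8217 - 587208}{-539947 - 1666712} = \left(2318331 - 722 \left(- \frac{9}{7} + \frac{2304}{6}\right)\right) - \frac{-8217 - 587208}{-539947 - 1666712} = \left(2318331 - 722 \left(- \frac{9}{7} + 2304 \cdot \frac{1}{6}\right)\right) - - \frac{595425}{-2206659} = \left(2318331 - 722 \left(- \frac{9}{7} + 384\right)\right) - \left(-595425\right) \left(- \frac{1}{2206659}\right) = \left(2318331 - \frac{1934238}{7}\right) - \frac{198475}{735553} = \frac{14294079}{7} - \frac{198475}{735553} = \frac{214572475538}{105079}$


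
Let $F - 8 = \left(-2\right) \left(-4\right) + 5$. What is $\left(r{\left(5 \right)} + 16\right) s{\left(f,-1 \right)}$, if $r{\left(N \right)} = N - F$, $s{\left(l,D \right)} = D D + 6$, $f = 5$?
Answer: $0$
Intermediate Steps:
$s{\left(l,D \right)} = 6 + D^{2}$ ($s{\left(l,D \right)} = D^{2} + 6 = 6 + D^{2}$)
$F = 21$ ($F = 8 + \left(\left(-2\right) \left(-4\right) + 5\right) = 8 + \left(8 + 5\right) = 8 + 13 = 21$)
$r{\left(N \right)} = -21 + N$ ($r{\left(N \right)} = N - 21 = -21 + N$)
$\left(r{\left(5 \right)} + 16\right) s{\left(f,-1 \right)} = \left(\left(-21 + 5\right) + 16\right) \left(6 + \left(-1\right)^{2}\right) = \left(-16 + 16\right) \left(6 + 1\right) = 0 \cdot 7 = 0$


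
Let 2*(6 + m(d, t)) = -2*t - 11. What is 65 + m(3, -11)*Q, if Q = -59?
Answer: 189/2 ≈ 94.500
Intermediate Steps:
m(d, t) = -23/2 - t (m(d, t) = -6 + (-2*t - 11)/2 = -6 + (-11 - 2*t)/2 = -6 + (-11/2 - t) = -23/2 - t)
65 + m(3, -11)*Q = 65 + (-23/2 - 1*(-11))*(-59) = 65 + (-23/2 + 11)*(-59) = 65 - ½*(-59) = 65 + 59/2 = 189/2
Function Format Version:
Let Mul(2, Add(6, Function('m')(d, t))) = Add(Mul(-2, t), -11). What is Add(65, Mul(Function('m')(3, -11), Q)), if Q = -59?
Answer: Rational(189, 2) ≈ 94.500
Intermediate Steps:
Function('m')(d, t) = Add(Rational(-23, 2), Mul(-1, t)) (Function('m')(d, t) = Add(-6, Mul(Rational(1, 2), Add(Mul(-2, t), -11))) = Add(-6, Mul(Rational(1, 2), Add(-11, Mul(-2, t)))) = Add(-6, Add(Rational(-11, 2), Mul(-1, t))) = Add(Rational(-23, 2), Mul(-1, t)))
Add(65, Mul(Function('m')(3, -11), Q)) = Add(65, Mul(Add(Rational(-23, 2), Mul(-1, -11)), -59)) = Add(65, Mul(Add(Rational(-23, 2), 11), -59)) = Add(65, Mul(Rational(-1, 2), -59)) = Add(65, Rational(59, 2)) = Rational(189, 2)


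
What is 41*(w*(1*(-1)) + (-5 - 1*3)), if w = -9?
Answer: 41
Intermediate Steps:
41*(w*(1*(-1)) + (-5 - 1*3)) = 41*(-9*(-1) + (-5 - 1*3)) = 41*(-9*(-1) + (-5 - 3)) = 41*(9 - 8) = 41*1 = 41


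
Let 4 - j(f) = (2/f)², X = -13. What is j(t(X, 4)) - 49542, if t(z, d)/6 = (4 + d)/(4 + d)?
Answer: -445843/9 ≈ -49538.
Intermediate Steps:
t(z, d) = 6 (t(z, d) = 6*((4 + d)/(4 + d)) = 6*1 = 6)
j(f) = 4 - 4/f² (j(f) = 4 - (2/f)² = 4 - 4/f²)
j(t(X, 4)) - 49542 = (4 - 4/6²) - 49542 = (4 - 4*1/36) - 49542 = (4 - ⅑) - 49542 = 35/9 - 49542 = -445843/9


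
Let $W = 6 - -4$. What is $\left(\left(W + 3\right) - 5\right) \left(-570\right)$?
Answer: $-4560$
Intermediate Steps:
$W = 10$ ($W = 6 + 4 = 10$)
$\left(\left(W + 3\right) - 5\right) \left(-570\right) = \left(\left(10 + 3\right) - 5\right) \left(-570\right) = \left(13 - 5\right) \left(-570\right) = 8 \left(-570\right) = -4560$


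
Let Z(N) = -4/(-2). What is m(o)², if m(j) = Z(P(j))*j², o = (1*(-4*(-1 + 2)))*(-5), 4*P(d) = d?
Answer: 640000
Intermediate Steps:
P(d) = d/4
Z(N) = 2 (Z(N) = -4*(-½) = 2)
o = 20 (o = (1*(-4*1))*(-5) = (1*(-4))*(-5) = -4*(-5) = 20)
m(j) = 2*j²
m(o)² = (2*20²)² = (2*400)² = 800² = 640000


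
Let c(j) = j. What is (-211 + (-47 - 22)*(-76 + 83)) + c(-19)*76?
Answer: -2138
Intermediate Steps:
(-211 + (-47 - 22)*(-76 + 83)) + c(-19)*76 = (-211 + (-47 - 22)*(-76 + 83)) - 19*76 = (-211 - 69*7) - 1444 = (-211 - 483) - 1444 = -694 - 1444 = -2138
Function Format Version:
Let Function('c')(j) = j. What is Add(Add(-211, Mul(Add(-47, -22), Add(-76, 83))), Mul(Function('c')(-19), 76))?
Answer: -2138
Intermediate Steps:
Add(Add(-211, Mul(Add(-47, -22), Add(-76, 83))), Mul(Function('c')(-19), 76)) = Add(Add(-211, Mul(Add(-47, -22), Add(-76, 83))), Mul(-19, 76)) = Add(Add(-211, Mul(-69, 7)), -1444) = Add(Add(-211, -483), -1444) = Add(-694, -1444) = -2138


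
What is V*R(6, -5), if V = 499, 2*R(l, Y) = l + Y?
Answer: 499/2 ≈ 249.50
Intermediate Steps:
R(l, Y) = Y/2 + l/2 (R(l, Y) = (l + Y)/2 = (Y + l)/2 = Y/2 + l/2)
V*R(6, -5) = 499*((½)*(-5) + (½)*6) = 499*(-5/2 + 3) = 499*(½) = 499/2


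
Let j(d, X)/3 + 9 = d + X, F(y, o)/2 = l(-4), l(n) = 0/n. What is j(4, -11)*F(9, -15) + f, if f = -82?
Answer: -82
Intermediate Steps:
l(n) = 0
F(y, o) = 0 (F(y, o) = 2*0 = 0)
j(d, X) = -27 + 3*X + 3*d (j(d, X) = -27 + 3*(d + X) = -27 + 3*(X + d) = -27 + (3*X + 3*d) = -27 + 3*X + 3*d)
j(4, -11)*F(9, -15) + f = (-27 + 3*(-11) + 3*4)*0 - 82 = (-27 - 33 + 12)*0 - 82 = -48*0 - 82 = 0 - 82 = -82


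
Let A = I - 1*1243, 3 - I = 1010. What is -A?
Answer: 2250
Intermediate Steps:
I = -1007 (I = 3 - 1*1010 = 3 - 1010 = -1007)
A = -2250 (A = -1007 - 1*1243 = -1007 - 1243 = -2250)
-A = -1*(-2250) = 2250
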